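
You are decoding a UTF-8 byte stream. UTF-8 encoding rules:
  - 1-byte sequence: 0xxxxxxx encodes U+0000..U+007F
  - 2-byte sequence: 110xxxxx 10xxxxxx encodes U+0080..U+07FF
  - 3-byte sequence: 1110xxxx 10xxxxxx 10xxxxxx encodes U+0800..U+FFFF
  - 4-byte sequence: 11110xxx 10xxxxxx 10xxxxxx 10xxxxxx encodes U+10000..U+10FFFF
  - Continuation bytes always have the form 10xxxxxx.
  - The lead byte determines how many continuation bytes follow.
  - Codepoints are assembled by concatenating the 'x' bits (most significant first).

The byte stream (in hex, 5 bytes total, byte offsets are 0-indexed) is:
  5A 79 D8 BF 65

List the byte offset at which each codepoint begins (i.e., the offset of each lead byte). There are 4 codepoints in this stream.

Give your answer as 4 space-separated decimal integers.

Byte[0]=5A: 1-byte ASCII. cp=U+005A
Byte[1]=79: 1-byte ASCII. cp=U+0079
Byte[2]=D8: 2-byte lead, need 1 cont bytes. acc=0x18
Byte[3]=BF: continuation. acc=(acc<<6)|0x3F=0x63F
Completed: cp=U+063F (starts at byte 2)
Byte[4]=65: 1-byte ASCII. cp=U+0065

Answer: 0 1 2 4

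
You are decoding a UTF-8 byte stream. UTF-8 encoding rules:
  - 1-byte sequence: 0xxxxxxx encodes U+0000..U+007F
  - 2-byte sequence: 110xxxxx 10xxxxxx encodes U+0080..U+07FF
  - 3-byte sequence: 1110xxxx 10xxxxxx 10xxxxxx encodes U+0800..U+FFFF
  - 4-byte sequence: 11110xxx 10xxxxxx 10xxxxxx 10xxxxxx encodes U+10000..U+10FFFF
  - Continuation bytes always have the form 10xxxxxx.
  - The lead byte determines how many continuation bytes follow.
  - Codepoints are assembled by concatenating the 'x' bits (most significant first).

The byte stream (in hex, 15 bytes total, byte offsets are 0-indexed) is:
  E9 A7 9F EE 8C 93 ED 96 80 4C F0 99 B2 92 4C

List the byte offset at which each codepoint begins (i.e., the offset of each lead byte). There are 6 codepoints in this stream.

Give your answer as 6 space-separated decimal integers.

Answer: 0 3 6 9 10 14

Derivation:
Byte[0]=E9: 3-byte lead, need 2 cont bytes. acc=0x9
Byte[1]=A7: continuation. acc=(acc<<6)|0x27=0x267
Byte[2]=9F: continuation. acc=(acc<<6)|0x1F=0x99DF
Completed: cp=U+99DF (starts at byte 0)
Byte[3]=EE: 3-byte lead, need 2 cont bytes. acc=0xE
Byte[4]=8C: continuation. acc=(acc<<6)|0x0C=0x38C
Byte[5]=93: continuation. acc=(acc<<6)|0x13=0xE313
Completed: cp=U+E313 (starts at byte 3)
Byte[6]=ED: 3-byte lead, need 2 cont bytes. acc=0xD
Byte[7]=96: continuation. acc=(acc<<6)|0x16=0x356
Byte[8]=80: continuation. acc=(acc<<6)|0x00=0xD580
Completed: cp=U+D580 (starts at byte 6)
Byte[9]=4C: 1-byte ASCII. cp=U+004C
Byte[10]=F0: 4-byte lead, need 3 cont bytes. acc=0x0
Byte[11]=99: continuation. acc=(acc<<6)|0x19=0x19
Byte[12]=B2: continuation. acc=(acc<<6)|0x32=0x672
Byte[13]=92: continuation. acc=(acc<<6)|0x12=0x19C92
Completed: cp=U+19C92 (starts at byte 10)
Byte[14]=4C: 1-byte ASCII. cp=U+004C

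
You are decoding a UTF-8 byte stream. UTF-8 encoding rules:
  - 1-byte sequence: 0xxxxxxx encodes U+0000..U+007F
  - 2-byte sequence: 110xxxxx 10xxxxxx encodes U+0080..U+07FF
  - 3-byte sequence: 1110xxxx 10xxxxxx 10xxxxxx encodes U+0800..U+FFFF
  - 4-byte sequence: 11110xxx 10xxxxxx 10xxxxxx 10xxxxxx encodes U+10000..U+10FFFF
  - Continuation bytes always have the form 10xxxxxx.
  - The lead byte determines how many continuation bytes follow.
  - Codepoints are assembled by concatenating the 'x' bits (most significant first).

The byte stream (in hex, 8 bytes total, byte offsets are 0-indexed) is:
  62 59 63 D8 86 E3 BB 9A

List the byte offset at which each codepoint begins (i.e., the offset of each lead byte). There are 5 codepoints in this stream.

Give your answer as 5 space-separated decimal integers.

Byte[0]=62: 1-byte ASCII. cp=U+0062
Byte[1]=59: 1-byte ASCII. cp=U+0059
Byte[2]=63: 1-byte ASCII. cp=U+0063
Byte[3]=D8: 2-byte lead, need 1 cont bytes. acc=0x18
Byte[4]=86: continuation. acc=(acc<<6)|0x06=0x606
Completed: cp=U+0606 (starts at byte 3)
Byte[5]=E3: 3-byte lead, need 2 cont bytes. acc=0x3
Byte[6]=BB: continuation. acc=(acc<<6)|0x3B=0xFB
Byte[7]=9A: continuation. acc=(acc<<6)|0x1A=0x3EDA
Completed: cp=U+3EDA (starts at byte 5)

Answer: 0 1 2 3 5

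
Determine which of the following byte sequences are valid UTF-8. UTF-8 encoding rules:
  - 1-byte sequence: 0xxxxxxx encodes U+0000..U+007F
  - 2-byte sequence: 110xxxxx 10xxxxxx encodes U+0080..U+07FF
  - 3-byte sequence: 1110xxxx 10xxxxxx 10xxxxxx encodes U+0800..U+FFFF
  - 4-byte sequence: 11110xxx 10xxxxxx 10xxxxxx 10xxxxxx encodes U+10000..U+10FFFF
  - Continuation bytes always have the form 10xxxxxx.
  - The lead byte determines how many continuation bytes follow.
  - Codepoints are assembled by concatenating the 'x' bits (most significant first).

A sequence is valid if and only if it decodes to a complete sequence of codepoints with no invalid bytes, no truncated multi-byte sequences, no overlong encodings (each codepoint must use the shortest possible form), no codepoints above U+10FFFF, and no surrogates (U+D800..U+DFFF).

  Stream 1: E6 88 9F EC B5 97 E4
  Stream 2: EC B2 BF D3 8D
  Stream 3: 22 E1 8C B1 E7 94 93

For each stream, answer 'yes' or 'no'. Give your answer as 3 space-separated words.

Answer: no yes yes

Derivation:
Stream 1: error at byte offset 7. INVALID
Stream 2: decodes cleanly. VALID
Stream 3: decodes cleanly. VALID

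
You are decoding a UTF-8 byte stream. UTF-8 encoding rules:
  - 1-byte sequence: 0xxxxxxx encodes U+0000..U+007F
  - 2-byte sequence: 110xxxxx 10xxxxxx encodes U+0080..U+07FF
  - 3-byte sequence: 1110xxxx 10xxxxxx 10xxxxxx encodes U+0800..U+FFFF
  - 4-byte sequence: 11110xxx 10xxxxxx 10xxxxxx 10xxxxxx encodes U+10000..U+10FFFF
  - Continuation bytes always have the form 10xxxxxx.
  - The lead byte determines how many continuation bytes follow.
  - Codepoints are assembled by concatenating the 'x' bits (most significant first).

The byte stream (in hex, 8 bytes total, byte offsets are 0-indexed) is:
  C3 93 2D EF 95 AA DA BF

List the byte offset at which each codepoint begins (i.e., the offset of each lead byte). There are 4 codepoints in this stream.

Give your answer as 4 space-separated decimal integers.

Byte[0]=C3: 2-byte lead, need 1 cont bytes. acc=0x3
Byte[1]=93: continuation. acc=(acc<<6)|0x13=0xD3
Completed: cp=U+00D3 (starts at byte 0)
Byte[2]=2D: 1-byte ASCII. cp=U+002D
Byte[3]=EF: 3-byte lead, need 2 cont bytes. acc=0xF
Byte[4]=95: continuation. acc=(acc<<6)|0x15=0x3D5
Byte[5]=AA: continuation. acc=(acc<<6)|0x2A=0xF56A
Completed: cp=U+F56A (starts at byte 3)
Byte[6]=DA: 2-byte lead, need 1 cont bytes. acc=0x1A
Byte[7]=BF: continuation. acc=(acc<<6)|0x3F=0x6BF
Completed: cp=U+06BF (starts at byte 6)

Answer: 0 2 3 6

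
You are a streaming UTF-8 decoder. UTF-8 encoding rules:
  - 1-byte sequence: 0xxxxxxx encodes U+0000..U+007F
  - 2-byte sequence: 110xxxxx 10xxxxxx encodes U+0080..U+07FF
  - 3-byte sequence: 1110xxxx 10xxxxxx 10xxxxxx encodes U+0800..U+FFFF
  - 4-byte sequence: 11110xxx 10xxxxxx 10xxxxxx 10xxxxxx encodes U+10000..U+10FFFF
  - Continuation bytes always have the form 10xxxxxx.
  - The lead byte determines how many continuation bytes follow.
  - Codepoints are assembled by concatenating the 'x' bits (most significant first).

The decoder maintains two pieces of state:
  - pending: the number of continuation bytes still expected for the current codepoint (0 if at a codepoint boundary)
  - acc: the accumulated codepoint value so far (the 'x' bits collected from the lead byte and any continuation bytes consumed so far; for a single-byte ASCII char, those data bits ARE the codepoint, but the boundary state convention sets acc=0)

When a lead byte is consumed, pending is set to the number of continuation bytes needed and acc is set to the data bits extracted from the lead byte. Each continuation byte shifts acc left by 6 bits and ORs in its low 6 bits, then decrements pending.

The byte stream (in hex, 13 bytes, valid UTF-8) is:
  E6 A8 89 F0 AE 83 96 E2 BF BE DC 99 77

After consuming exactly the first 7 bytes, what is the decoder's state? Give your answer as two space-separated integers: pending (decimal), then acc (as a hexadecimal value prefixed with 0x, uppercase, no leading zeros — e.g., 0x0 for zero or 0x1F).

Answer: 0 0x2E0D6

Derivation:
Byte[0]=E6: 3-byte lead. pending=2, acc=0x6
Byte[1]=A8: continuation. acc=(acc<<6)|0x28=0x1A8, pending=1
Byte[2]=89: continuation. acc=(acc<<6)|0x09=0x6A09, pending=0
Byte[3]=F0: 4-byte lead. pending=3, acc=0x0
Byte[4]=AE: continuation. acc=(acc<<6)|0x2E=0x2E, pending=2
Byte[5]=83: continuation. acc=(acc<<6)|0x03=0xB83, pending=1
Byte[6]=96: continuation. acc=(acc<<6)|0x16=0x2E0D6, pending=0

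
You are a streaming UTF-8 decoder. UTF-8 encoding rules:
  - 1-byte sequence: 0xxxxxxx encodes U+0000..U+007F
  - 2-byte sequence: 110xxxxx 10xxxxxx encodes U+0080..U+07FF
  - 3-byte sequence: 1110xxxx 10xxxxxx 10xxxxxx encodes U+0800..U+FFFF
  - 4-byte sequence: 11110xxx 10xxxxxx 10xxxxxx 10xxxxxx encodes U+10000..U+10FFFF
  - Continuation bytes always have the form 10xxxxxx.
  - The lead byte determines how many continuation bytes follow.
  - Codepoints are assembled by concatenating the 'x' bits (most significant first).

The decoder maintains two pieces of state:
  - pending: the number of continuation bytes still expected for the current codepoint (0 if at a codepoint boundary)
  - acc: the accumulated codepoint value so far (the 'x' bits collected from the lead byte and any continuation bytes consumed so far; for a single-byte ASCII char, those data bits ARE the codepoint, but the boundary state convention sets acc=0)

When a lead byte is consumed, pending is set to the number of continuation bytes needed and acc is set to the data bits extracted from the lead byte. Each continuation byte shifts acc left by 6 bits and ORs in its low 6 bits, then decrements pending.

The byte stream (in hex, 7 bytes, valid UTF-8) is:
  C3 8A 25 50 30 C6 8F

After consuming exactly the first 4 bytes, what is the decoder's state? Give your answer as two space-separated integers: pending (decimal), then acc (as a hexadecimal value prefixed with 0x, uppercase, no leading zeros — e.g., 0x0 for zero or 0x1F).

Answer: 0 0x0

Derivation:
Byte[0]=C3: 2-byte lead. pending=1, acc=0x3
Byte[1]=8A: continuation. acc=(acc<<6)|0x0A=0xCA, pending=0
Byte[2]=25: 1-byte. pending=0, acc=0x0
Byte[3]=50: 1-byte. pending=0, acc=0x0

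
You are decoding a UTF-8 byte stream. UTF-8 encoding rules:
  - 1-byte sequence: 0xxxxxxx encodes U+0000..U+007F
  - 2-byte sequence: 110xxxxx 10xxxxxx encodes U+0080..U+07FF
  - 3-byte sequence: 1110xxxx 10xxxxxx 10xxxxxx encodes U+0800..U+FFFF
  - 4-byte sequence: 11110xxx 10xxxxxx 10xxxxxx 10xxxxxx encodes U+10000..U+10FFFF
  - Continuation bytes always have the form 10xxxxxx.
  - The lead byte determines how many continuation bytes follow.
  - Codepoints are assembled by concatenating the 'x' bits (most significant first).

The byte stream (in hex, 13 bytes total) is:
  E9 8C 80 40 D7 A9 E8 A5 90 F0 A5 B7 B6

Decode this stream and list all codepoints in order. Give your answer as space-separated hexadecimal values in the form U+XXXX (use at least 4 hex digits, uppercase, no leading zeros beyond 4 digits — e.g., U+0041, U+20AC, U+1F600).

Byte[0]=E9: 3-byte lead, need 2 cont bytes. acc=0x9
Byte[1]=8C: continuation. acc=(acc<<6)|0x0C=0x24C
Byte[2]=80: continuation. acc=(acc<<6)|0x00=0x9300
Completed: cp=U+9300 (starts at byte 0)
Byte[3]=40: 1-byte ASCII. cp=U+0040
Byte[4]=D7: 2-byte lead, need 1 cont bytes. acc=0x17
Byte[5]=A9: continuation. acc=(acc<<6)|0x29=0x5E9
Completed: cp=U+05E9 (starts at byte 4)
Byte[6]=E8: 3-byte lead, need 2 cont bytes. acc=0x8
Byte[7]=A5: continuation. acc=(acc<<6)|0x25=0x225
Byte[8]=90: continuation. acc=(acc<<6)|0x10=0x8950
Completed: cp=U+8950 (starts at byte 6)
Byte[9]=F0: 4-byte lead, need 3 cont bytes. acc=0x0
Byte[10]=A5: continuation. acc=(acc<<6)|0x25=0x25
Byte[11]=B7: continuation. acc=(acc<<6)|0x37=0x977
Byte[12]=B6: continuation. acc=(acc<<6)|0x36=0x25DF6
Completed: cp=U+25DF6 (starts at byte 9)

Answer: U+9300 U+0040 U+05E9 U+8950 U+25DF6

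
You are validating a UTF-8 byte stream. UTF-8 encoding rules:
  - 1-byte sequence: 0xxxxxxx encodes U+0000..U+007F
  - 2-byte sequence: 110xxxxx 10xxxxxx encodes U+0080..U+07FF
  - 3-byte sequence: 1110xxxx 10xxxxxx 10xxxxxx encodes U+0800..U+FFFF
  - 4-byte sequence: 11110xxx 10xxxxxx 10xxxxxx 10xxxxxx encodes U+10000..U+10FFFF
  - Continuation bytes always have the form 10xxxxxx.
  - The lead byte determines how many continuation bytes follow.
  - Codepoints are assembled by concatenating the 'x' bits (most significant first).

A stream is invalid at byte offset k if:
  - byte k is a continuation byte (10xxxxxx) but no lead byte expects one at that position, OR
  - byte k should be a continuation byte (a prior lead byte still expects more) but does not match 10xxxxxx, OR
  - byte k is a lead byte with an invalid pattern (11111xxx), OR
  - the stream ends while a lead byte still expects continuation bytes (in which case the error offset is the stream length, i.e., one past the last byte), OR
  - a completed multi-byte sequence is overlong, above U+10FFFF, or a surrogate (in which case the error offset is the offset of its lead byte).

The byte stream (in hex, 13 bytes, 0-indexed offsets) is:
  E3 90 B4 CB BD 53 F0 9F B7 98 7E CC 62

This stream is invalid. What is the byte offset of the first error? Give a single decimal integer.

Answer: 12

Derivation:
Byte[0]=E3: 3-byte lead, need 2 cont bytes. acc=0x3
Byte[1]=90: continuation. acc=(acc<<6)|0x10=0xD0
Byte[2]=B4: continuation. acc=(acc<<6)|0x34=0x3434
Completed: cp=U+3434 (starts at byte 0)
Byte[3]=CB: 2-byte lead, need 1 cont bytes. acc=0xB
Byte[4]=BD: continuation. acc=(acc<<6)|0x3D=0x2FD
Completed: cp=U+02FD (starts at byte 3)
Byte[5]=53: 1-byte ASCII. cp=U+0053
Byte[6]=F0: 4-byte lead, need 3 cont bytes. acc=0x0
Byte[7]=9F: continuation. acc=(acc<<6)|0x1F=0x1F
Byte[8]=B7: continuation. acc=(acc<<6)|0x37=0x7F7
Byte[9]=98: continuation. acc=(acc<<6)|0x18=0x1FDD8
Completed: cp=U+1FDD8 (starts at byte 6)
Byte[10]=7E: 1-byte ASCII. cp=U+007E
Byte[11]=CC: 2-byte lead, need 1 cont bytes. acc=0xC
Byte[12]=62: expected 10xxxxxx continuation. INVALID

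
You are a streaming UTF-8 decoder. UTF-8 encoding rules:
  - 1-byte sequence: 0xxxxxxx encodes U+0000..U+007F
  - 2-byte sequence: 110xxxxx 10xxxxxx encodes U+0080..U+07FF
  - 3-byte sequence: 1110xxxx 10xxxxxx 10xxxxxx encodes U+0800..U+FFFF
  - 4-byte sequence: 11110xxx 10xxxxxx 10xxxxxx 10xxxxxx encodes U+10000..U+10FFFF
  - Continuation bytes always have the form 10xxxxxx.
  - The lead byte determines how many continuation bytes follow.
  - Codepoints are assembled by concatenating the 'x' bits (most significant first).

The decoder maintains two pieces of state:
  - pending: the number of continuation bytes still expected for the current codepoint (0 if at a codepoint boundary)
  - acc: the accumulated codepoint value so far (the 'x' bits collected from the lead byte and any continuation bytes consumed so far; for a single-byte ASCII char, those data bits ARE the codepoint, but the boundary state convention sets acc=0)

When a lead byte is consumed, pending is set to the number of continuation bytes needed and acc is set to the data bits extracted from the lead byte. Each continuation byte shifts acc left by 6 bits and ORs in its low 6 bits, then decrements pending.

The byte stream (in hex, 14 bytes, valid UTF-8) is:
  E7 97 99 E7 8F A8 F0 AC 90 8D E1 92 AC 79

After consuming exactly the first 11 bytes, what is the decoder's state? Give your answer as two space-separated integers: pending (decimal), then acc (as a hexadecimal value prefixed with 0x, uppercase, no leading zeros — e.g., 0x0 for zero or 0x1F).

Byte[0]=E7: 3-byte lead. pending=2, acc=0x7
Byte[1]=97: continuation. acc=(acc<<6)|0x17=0x1D7, pending=1
Byte[2]=99: continuation. acc=(acc<<6)|0x19=0x75D9, pending=0
Byte[3]=E7: 3-byte lead. pending=2, acc=0x7
Byte[4]=8F: continuation. acc=(acc<<6)|0x0F=0x1CF, pending=1
Byte[5]=A8: continuation. acc=(acc<<6)|0x28=0x73E8, pending=0
Byte[6]=F0: 4-byte lead. pending=3, acc=0x0
Byte[7]=AC: continuation. acc=(acc<<6)|0x2C=0x2C, pending=2
Byte[8]=90: continuation. acc=(acc<<6)|0x10=0xB10, pending=1
Byte[9]=8D: continuation. acc=(acc<<6)|0x0D=0x2C40D, pending=0
Byte[10]=E1: 3-byte lead. pending=2, acc=0x1

Answer: 2 0x1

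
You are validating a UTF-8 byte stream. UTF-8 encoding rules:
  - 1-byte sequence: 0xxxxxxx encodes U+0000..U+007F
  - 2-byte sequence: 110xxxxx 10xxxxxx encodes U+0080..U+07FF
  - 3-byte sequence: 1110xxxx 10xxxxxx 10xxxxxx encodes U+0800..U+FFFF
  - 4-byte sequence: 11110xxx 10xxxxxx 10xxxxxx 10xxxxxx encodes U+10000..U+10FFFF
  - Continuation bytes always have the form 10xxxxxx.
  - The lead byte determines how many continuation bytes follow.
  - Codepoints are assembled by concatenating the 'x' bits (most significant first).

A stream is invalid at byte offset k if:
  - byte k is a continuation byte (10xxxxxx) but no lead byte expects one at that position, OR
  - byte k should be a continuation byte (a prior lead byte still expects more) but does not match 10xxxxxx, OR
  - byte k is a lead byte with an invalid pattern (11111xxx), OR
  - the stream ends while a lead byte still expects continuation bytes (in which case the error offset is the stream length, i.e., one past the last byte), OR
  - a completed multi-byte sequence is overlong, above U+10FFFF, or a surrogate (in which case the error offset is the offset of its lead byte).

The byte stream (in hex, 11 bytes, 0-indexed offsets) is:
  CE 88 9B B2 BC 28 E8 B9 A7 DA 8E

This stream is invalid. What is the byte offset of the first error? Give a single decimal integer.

Answer: 2

Derivation:
Byte[0]=CE: 2-byte lead, need 1 cont bytes. acc=0xE
Byte[1]=88: continuation. acc=(acc<<6)|0x08=0x388
Completed: cp=U+0388 (starts at byte 0)
Byte[2]=9B: INVALID lead byte (not 0xxx/110x/1110/11110)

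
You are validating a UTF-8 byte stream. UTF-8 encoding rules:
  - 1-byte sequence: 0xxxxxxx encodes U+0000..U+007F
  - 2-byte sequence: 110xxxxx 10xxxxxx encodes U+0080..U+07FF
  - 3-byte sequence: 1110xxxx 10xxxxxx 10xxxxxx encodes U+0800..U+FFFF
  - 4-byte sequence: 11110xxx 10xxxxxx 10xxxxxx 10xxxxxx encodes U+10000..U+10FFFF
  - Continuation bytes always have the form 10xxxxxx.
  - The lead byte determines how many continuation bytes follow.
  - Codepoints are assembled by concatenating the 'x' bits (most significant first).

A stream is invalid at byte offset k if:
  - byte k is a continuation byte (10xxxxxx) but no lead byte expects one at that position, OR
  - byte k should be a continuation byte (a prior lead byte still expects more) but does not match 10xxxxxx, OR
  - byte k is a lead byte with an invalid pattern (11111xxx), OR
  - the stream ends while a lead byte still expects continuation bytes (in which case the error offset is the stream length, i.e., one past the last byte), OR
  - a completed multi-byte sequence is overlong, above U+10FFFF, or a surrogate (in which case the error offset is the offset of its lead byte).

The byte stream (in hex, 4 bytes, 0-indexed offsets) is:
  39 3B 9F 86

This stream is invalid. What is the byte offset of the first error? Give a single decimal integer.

Answer: 2

Derivation:
Byte[0]=39: 1-byte ASCII. cp=U+0039
Byte[1]=3B: 1-byte ASCII. cp=U+003B
Byte[2]=9F: INVALID lead byte (not 0xxx/110x/1110/11110)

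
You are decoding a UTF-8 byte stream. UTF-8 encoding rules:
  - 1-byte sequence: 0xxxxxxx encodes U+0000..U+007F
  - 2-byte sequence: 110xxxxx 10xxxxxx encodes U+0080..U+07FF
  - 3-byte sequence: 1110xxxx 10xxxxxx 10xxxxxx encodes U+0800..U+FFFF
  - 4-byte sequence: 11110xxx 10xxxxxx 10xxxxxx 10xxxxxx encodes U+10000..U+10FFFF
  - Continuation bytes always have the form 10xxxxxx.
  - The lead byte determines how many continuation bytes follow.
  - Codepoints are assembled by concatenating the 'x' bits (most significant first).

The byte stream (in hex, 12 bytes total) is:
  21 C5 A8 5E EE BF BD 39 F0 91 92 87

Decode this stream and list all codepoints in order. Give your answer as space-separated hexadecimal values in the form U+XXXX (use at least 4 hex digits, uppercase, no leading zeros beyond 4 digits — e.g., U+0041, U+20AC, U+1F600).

Byte[0]=21: 1-byte ASCII. cp=U+0021
Byte[1]=C5: 2-byte lead, need 1 cont bytes. acc=0x5
Byte[2]=A8: continuation. acc=(acc<<6)|0x28=0x168
Completed: cp=U+0168 (starts at byte 1)
Byte[3]=5E: 1-byte ASCII. cp=U+005E
Byte[4]=EE: 3-byte lead, need 2 cont bytes. acc=0xE
Byte[5]=BF: continuation. acc=(acc<<6)|0x3F=0x3BF
Byte[6]=BD: continuation. acc=(acc<<6)|0x3D=0xEFFD
Completed: cp=U+EFFD (starts at byte 4)
Byte[7]=39: 1-byte ASCII. cp=U+0039
Byte[8]=F0: 4-byte lead, need 3 cont bytes. acc=0x0
Byte[9]=91: continuation. acc=(acc<<6)|0x11=0x11
Byte[10]=92: continuation. acc=(acc<<6)|0x12=0x452
Byte[11]=87: continuation. acc=(acc<<6)|0x07=0x11487
Completed: cp=U+11487 (starts at byte 8)

Answer: U+0021 U+0168 U+005E U+EFFD U+0039 U+11487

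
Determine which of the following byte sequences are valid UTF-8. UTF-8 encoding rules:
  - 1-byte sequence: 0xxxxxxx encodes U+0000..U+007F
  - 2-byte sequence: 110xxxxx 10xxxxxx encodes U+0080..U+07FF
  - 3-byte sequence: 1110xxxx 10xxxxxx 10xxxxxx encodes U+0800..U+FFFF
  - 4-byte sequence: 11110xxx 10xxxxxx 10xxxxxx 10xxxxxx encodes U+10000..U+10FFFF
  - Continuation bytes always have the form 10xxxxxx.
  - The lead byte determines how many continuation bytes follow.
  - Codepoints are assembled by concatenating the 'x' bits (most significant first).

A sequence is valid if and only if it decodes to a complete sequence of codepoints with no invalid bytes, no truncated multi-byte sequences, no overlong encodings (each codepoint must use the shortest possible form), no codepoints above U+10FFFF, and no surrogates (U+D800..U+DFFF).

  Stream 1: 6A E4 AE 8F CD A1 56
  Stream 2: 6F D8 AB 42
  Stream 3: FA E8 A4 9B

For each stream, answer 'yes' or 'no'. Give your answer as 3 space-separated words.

Stream 1: decodes cleanly. VALID
Stream 2: decodes cleanly. VALID
Stream 3: error at byte offset 0. INVALID

Answer: yes yes no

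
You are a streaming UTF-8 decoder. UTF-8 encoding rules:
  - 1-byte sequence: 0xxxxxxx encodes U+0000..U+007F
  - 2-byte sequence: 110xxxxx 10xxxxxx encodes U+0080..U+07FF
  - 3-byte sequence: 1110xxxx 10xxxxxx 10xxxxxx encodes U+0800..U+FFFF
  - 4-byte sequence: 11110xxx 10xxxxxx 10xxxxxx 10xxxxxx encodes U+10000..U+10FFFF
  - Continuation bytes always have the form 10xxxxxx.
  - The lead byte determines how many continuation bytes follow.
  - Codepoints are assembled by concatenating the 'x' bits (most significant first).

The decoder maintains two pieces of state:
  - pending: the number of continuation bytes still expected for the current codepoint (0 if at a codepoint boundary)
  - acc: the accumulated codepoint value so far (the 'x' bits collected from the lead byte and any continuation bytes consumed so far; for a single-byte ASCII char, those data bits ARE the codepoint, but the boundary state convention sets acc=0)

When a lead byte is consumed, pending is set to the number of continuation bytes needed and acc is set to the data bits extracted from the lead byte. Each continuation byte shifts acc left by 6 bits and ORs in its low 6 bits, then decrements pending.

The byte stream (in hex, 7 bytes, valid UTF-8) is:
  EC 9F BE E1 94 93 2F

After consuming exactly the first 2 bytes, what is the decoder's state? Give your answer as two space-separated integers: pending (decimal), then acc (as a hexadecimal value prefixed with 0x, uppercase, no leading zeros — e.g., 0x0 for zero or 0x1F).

Answer: 1 0x31F

Derivation:
Byte[0]=EC: 3-byte lead. pending=2, acc=0xC
Byte[1]=9F: continuation. acc=(acc<<6)|0x1F=0x31F, pending=1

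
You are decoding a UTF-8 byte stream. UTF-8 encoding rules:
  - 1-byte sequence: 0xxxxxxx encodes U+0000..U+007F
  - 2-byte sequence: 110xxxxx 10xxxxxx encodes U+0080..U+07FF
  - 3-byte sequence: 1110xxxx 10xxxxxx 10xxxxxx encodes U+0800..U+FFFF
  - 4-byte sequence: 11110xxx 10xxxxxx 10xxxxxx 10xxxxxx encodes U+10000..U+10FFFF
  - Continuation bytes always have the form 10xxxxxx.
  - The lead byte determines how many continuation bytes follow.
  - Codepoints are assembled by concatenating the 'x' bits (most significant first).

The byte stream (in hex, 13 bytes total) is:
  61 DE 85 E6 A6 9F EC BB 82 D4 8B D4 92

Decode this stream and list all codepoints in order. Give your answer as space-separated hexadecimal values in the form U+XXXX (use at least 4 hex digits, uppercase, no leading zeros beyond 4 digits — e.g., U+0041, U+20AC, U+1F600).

Answer: U+0061 U+0785 U+699F U+CEC2 U+050B U+0512

Derivation:
Byte[0]=61: 1-byte ASCII. cp=U+0061
Byte[1]=DE: 2-byte lead, need 1 cont bytes. acc=0x1E
Byte[2]=85: continuation. acc=(acc<<6)|0x05=0x785
Completed: cp=U+0785 (starts at byte 1)
Byte[3]=E6: 3-byte lead, need 2 cont bytes. acc=0x6
Byte[4]=A6: continuation. acc=(acc<<6)|0x26=0x1A6
Byte[5]=9F: continuation. acc=(acc<<6)|0x1F=0x699F
Completed: cp=U+699F (starts at byte 3)
Byte[6]=EC: 3-byte lead, need 2 cont bytes. acc=0xC
Byte[7]=BB: continuation. acc=(acc<<6)|0x3B=0x33B
Byte[8]=82: continuation. acc=(acc<<6)|0x02=0xCEC2
Completed: cp=U+CEC2 (starts at byte 6)
Byte[9]=D4: 2-byte lead, need 1 cont bytes. acc=0x14
Byte[10]=8B: continuation. acc=(acc<<6)|0x0B=0x50B
Completed: cp=U+050B (starts at byte 9)
Byte[11]=D4: 2-byte lead, need 1 cont bytes. acc=0x14
Byte[12]=92: continuation. acc=(acc<<6)|0x12=0x512
Completed: cp=U+0512 (starts at byte 11)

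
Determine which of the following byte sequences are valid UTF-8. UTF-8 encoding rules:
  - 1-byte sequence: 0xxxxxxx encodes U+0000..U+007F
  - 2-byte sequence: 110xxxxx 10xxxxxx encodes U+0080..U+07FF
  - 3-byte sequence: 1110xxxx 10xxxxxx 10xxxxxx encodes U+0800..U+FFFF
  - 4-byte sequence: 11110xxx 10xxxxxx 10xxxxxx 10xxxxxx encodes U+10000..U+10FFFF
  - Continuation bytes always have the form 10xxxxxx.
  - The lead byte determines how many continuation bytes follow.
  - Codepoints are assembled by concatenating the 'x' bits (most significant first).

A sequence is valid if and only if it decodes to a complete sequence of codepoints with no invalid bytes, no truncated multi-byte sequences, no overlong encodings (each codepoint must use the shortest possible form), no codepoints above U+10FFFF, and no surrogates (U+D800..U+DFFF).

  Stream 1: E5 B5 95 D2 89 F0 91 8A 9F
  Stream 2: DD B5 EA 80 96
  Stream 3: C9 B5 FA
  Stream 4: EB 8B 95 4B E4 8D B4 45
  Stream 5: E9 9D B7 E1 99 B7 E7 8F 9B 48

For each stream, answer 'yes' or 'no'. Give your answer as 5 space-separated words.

Stream 1: decodes cleanly. VALID
Stream 2: decodes cleanly. VALID
Stream 3: error at byte offset 2. INVALID
Stream 4: decodes cleanly. VALID
Stream 5: decodes cleanly. VALID

Answer: yes yes no yes yes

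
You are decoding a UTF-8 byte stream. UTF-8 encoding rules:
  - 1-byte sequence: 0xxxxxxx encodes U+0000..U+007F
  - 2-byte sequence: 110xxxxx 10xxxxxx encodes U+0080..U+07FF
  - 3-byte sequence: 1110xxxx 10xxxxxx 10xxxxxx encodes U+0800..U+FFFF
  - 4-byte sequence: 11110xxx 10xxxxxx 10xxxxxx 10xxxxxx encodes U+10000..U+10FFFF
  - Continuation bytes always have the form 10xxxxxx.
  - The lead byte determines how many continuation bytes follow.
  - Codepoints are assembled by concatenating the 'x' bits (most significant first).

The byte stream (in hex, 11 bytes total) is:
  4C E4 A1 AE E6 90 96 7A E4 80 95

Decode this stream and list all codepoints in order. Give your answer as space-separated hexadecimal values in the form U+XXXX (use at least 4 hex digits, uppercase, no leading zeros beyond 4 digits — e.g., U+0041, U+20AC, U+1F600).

Answer: U+004C U+486E U+6416 U+007A U+4015

Derivation:
Byte[0]=4C: 1-byte ASCII. cp=U+004C
Byte[1]=E4: 3-byte lead, need 2 cont bytes. acc=0x4
Byte[2]=A1: continuation. acc=(acc<<6)|0x21=0x121
Byte[3]=AE: continuation. acc=(acc<<6)|0x2E=0x486E
Completed: cp=U+486E (starts at byte 1)
Byte[4]=E6: 3-byte lead, need 2 cont bytes. acc=0x6
Byte[5]=90: continuation. acc=(acc<<6)|0x10=0x190
Byte[6]=96: continuation. acc=(acc<<6)|0x16=0x6416
Completed: cp=U+6416 (starts at byte 4)
Byte[7]=7A: 1-byte ASCII. cp=U+007A
Byte[8]=E4: 3-byte lead, need 2 cont bytes. acc=0x4
Byte[9]=80: continuation. acc=(acc<<6)|0x00=0x100
Byte[10]=95: continuation. acc=(acc<<6)|0x15=0x4015
Completed: cp=U+4015 (starts at byte 8)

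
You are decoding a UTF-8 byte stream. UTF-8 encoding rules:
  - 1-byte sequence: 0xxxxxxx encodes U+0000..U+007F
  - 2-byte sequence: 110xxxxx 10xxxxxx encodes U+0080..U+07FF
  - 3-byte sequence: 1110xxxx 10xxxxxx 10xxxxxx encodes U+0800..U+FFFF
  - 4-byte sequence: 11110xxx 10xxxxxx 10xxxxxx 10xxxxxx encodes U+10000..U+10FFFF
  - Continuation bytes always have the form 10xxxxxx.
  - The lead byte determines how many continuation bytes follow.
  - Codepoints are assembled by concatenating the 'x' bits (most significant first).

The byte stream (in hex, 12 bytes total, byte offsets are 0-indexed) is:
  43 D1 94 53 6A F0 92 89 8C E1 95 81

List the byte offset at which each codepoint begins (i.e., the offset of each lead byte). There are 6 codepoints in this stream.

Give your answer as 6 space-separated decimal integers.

Answer: 0 1 3 4 5 9

Derivation:
Byte[0]=43: 1-byte ASCII. cp=U+0043
Byte[1]=D1: 2-byte lead, need 1 cont bytes. acc=0x11
Byte[2]=94: continuation. acc=(acc<<6)|0x14=0x454
Completed: cp=U+0454 (starts at byte 1)
Byte[3]=53: 1-byte ASCII. cp=U+0053
Byte[4]=6A: 1-byte ASCII. cp=U+006A
Byte[5]=F0: 4-byte lead, need 3 cont bytes. acc=0x0
Byte[6]=92: continuation. acc=(acc<<6)|0x12=0x12
Byte[7]=89: continuation. acc=(acc<<6)|0x09=0x489
Byte[8]=8C: continuation. acc=(acc<<6)|0x0C=0x1224C
Completed: cp=U+1224C (starts at byte 5)
Byte[9]=E1: 3-byte lead, need 2 cont bytes. acc=0x1
Byte[10]=95: continuation. acc=(acc<<6)|0x15=0x55
Byte[11]=81: continuation. acc=(acc<<6)|0x01=0x1541
Completed: cp=U+1541 (starts at byte 9)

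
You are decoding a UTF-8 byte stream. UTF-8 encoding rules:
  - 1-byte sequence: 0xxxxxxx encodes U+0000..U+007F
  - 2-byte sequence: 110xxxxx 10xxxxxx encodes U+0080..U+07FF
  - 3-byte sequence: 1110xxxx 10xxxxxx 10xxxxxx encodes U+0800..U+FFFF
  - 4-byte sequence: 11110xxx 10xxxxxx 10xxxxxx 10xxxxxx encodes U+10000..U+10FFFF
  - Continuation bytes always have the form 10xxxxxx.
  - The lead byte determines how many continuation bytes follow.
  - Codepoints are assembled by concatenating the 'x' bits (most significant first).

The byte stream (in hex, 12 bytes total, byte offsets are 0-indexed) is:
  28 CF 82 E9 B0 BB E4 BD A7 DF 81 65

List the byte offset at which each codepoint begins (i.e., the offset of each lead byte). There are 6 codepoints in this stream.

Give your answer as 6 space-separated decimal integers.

Byte[0]=28: 1-byte ASCII. cp=U+0028
Byte[1]=CF: 2-byte lead, need 1 cont bytes. acc=0xF
Byte[2]=82: continuation. acc=(acc<<6)|0x02=0x3C2
Completed: cp=U+03C2 (starts at byte 1)
Byte[3]=E9: 3-byte lead, need 2 cont bytes. acc=0x9
Byte[4]=B0: continuation. acc=(acc<<6)|0x30=0x270
Byte[5]=BB: continuation. acc=(acc<<6)|0x3B=0x9C3B
Completed: cp=U+9C3B (starts at byte 3)
Byte[6]=E4: 3-byte lead, need 2 cont bytes. acc=0x4
Byte[7]=BD: continuation. acc=(acc<<6)|0x3D=0x13D
Byte[8]=A7: continuation. acc=(acc<<6)|0x27=0x4F67
Completed: cp=U+4F67 (starts at byte 6)
Byte[9]=DF: 2-byte lead, need 1 cont bytes. acc=0x1F
Byte[10]=81: continuation. acc=(acc<<6)|0x01=0x7C1
Completed: cp=U+07C1 (starts at byte 9)
Byte[11]=65: 1-byte ASCII. cp=U+0065

Answer: 0 1 3 6 9 11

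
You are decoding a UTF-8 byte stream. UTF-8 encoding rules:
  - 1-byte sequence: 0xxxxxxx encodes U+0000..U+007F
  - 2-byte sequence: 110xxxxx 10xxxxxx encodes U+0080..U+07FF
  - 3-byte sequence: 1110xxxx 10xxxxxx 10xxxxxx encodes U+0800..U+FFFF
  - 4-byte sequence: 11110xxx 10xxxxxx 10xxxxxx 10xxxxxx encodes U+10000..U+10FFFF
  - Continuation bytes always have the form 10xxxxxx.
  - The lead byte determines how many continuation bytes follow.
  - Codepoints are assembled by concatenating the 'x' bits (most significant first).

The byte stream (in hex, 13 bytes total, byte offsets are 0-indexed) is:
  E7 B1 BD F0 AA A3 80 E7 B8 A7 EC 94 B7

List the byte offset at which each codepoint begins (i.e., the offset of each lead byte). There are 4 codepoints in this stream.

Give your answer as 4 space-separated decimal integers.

Answer: 0 3 7 10

Derivation:
Byte[0]=E7: 3-byte lead, need 2 cont bytes. acc=0x7
Byte[1]=B1: continuation. acc=(acc<<6)|0x31=0x1F1
Byte[2]=BD: continuation. acc=(acc<<6)|0x3D=0x7C7D
Completed: cp=U+7C7D (starts at byte 0)
Byte[3]=F0: 4-byte lead, need 3 cont bytes. acc=0x0
Byte[4]=AA: continuation. acc=(acc<<6)|0x2A=0x2A
Byte[5]=A3: continuation. acc=(acc<<6)|0x23=0xAA3
Byte[6]=80: continuation. acc=(acc<<6)|0x00=0x2A8C0
Completed: cp=U+2A8C0 (starts at byte 3)
Byte[7]=E7: 3-byte lead, need 2 cont bytes. acc=0x7
Byte[8]=B8: continuation. acc=(acc<<6)|0x38=0x1F8
Byte[9]=A7: continuation. acc=(acc<<6)|0x27=0x7E27
Completed: cp=U+7E27 (starts at byte 7)
Byte[10]=EC: 3-byte lead, need 2 cont bytes. acc=0xC
Byte[11]=94: continuation. acc=(acc<<6)|0x14=0x314
Byte[12]=B7: continuation. acc=(acc<<6)|0x37=0xC537
Completed: cp=U+C537 (starts at byte 10)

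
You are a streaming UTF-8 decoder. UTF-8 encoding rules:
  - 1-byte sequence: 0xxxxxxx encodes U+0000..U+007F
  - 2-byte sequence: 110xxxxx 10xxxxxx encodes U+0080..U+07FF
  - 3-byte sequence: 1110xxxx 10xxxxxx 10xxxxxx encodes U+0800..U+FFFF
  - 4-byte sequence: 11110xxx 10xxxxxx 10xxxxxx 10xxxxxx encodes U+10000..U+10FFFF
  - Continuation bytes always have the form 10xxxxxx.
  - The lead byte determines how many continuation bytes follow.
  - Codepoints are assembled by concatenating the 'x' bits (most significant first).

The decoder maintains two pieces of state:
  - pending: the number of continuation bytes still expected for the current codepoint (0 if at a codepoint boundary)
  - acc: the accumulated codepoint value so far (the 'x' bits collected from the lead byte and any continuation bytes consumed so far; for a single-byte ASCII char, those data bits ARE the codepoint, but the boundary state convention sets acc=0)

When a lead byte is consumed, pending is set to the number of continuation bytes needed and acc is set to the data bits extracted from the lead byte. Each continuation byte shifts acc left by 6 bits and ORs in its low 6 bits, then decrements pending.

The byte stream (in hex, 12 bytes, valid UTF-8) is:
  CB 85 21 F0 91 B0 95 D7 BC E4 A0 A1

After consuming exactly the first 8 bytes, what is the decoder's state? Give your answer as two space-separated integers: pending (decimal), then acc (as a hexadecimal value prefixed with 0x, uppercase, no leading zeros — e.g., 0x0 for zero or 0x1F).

Answer: 1 0x17

Derivation:
Byte[0]=CB: 2-byte lead. pending=1, acc=0xB
Byte[1]=85: continuation. acc=(acc<<6)|0x05=0x2C5, pending=0
Byte[2]=21: 1-byte. pending=0, acc=0x0
Byte[3]=F0: 4-byte lead. pending=3, acc=0x0
Byte[4]=91: continuation. acc=(acc<<6)|0x11=0x11, pending=2
Byte[5]=B0: continuation. acc=(acc<<6)|0x30=0x470, pending=1
Byte[6]=95: continuation. acc=(acc<<6)|0x15=0x11C15, pending=0
Byte[7]=D7: 2-byte lead. pending=1, acc=0x17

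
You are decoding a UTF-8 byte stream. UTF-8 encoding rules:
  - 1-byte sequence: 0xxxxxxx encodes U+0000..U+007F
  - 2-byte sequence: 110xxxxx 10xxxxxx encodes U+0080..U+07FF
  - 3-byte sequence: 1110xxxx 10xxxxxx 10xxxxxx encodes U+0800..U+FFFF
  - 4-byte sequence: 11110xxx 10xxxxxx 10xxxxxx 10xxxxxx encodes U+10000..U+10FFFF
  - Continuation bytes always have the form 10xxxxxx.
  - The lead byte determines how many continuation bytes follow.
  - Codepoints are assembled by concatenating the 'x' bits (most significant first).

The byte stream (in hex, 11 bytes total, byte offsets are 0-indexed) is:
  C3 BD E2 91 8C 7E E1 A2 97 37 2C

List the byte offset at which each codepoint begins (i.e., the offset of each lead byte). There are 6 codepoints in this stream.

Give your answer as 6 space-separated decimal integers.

Byte[0]=C3: 2-byte lead, need 1 cont bytes. acc=0x3
Byte[1]=BD: continuation. acc=(acc<<6)|0x3D=0xFD
Completed: cp=U+00FD (starts at byte 0)
Byte[2]=E2: 3-byte lead, need 2 cont bytes. acc=0x2
Byte[3]=91: continuation. acc=(acc<<6)|0x11=0x91
Byte[4]=8C: continuation. acc=(acc<<6)|0x0C=0x244C
Completed: cp=U+244C (starts at byte 2)
Byte[5]=7E: 1-byte ASCII. cp=U+007E
Byte[6]=E1: 3-byte lead, need 2 cont bytes. acc=0x1
Byte[7]=A2: continuation. acc=(acc<<6)|0x22=0x62
Byte[8]=97: continuation. acc=(acc<<6)|0x17=0x1897
Completed: cp=U+1897 (starts at byte 6)
Byte[9]=37: 1-byte ASCII. cp=U+0037
Byte[10]=2C: 1-byte ASCII. cp=U+002C

Answer: 0 2 5 6 9 10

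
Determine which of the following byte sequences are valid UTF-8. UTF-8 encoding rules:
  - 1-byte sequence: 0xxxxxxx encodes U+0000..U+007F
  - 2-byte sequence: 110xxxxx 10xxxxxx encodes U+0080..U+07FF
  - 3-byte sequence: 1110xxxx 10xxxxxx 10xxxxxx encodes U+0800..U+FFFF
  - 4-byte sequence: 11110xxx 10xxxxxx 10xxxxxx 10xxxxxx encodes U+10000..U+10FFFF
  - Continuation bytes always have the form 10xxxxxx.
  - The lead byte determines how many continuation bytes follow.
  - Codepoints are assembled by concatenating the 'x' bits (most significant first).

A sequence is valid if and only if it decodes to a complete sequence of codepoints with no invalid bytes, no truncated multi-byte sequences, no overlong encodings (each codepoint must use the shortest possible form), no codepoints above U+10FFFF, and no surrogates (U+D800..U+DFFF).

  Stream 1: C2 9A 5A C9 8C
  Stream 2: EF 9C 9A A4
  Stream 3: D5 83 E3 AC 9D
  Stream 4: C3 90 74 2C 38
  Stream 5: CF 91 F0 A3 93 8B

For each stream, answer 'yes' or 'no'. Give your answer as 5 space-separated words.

Answer: yes no yes yes yes

Derivation:
Stream 1: decodes cleanly. VALID
Stream 2: error at byte offset 3. INVALID
Stream 3: decodes cleanly. VALID
Stream 4: decodes cleanly. VALID
Stream 5: decodes cleanly. VALID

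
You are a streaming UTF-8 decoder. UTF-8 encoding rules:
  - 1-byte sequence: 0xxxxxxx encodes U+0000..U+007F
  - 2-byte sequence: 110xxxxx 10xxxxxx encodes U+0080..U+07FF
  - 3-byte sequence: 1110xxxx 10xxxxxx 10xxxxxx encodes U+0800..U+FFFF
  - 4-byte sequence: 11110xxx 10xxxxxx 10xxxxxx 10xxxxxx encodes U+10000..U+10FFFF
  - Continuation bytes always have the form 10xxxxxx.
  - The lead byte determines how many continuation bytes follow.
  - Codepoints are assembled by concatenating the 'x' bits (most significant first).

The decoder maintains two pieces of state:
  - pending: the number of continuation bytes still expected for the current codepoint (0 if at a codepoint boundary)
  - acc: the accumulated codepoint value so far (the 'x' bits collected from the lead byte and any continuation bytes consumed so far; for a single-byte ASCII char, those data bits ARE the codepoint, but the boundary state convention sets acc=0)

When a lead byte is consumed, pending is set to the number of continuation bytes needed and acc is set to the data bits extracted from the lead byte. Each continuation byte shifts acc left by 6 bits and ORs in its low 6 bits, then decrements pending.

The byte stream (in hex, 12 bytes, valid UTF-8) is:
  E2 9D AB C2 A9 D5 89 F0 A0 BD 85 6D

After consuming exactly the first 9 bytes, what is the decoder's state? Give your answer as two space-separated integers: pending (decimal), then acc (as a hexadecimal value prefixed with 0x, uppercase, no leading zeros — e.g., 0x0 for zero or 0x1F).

Answer: 2 0x20

Derivation:
Byte[0]=E2: 3-byte lead. pending=2, acc=0x2
Byte[1]=9D: continuation. acc=(acc<<6)|0x1D=0x9D, pending=1
Byte[2]=AB: continuation. acc=(acc<<6)|0x2B=0x276B, pending=0
Byte[3]=C2: 2-byte lead. pending=1, acc=0x2
Byte[4]=A9: continuation. acc=(acc<<6)|0x29=0xA9, pending=0
Byte[5]=D5: 2-byte lead. pending=1, acc=0x15
Byte[6]=89: continuation. acc=(acc<<6)|0x09=0x549, pending=0
Byte[7]=F0: 4-byte lead. pending=3, acc=0x0
Byte[8]=A0: continuation. acc=(acc<<6)|0x20=0x20, pending=2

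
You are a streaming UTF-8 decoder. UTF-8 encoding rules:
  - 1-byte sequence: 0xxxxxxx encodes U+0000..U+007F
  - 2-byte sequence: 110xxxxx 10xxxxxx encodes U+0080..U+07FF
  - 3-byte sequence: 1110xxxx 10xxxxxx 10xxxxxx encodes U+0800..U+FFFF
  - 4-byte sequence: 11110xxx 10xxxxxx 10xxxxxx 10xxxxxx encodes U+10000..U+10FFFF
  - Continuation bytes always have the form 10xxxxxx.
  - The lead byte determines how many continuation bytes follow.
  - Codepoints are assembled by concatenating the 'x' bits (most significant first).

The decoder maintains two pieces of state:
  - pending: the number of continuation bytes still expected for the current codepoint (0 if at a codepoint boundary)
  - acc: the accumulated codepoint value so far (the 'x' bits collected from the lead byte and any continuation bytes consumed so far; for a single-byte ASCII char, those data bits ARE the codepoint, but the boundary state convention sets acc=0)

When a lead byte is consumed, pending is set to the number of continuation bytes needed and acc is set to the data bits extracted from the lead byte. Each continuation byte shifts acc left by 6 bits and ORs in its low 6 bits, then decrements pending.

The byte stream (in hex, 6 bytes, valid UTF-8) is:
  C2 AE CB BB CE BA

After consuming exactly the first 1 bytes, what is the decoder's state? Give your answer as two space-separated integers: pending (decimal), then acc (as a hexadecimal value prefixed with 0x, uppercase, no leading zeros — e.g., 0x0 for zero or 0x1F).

Answer: 1 0x2

Derivation:
Byte[0]=C2: 2-byte lead. pending=1, acc=0x2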